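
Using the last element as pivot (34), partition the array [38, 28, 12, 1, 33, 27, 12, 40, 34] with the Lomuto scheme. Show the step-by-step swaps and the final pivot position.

Lomuto partition with pivot = 34:

Initial array: [38, 28, 12, 1, 33, 27, 12, 40, 34]

arr[0]=38 > 34: no swap
arr[1]=28 <= 34: swap with position 0, array becomes [28, 38, 12, 1, 33, 27, 12, 40, 34]
arr[2]=12 <= 34: swap with position 1, array becomes [28, 12, 38, 1, 33, 27, 12, 40, 34]
arr[3]=1 <= 34: swap with position 2, array becomes [28, 12, 1, 38, 33, 27, 12, 40, 34]
arr[4]=33 <= 34: swap with position 3, array becomes [28, 12, 1, 33, 38, 27, 12, 40, 34]
arr[5]=27 <= 34: swap with position 4, array becomes [28, 12, 1, 33, 27, 38, 12, 40, 34]
arr[6]=12 <= 34: swap with position 5, array becomes [28, 12, 1, 33, 27, 12, 38, 40, 34]
arr[7]=40 > 34: no swap

Place pivot at position 6: [28, 12, 1, 33, 27, 12, 34, 40, 38]
Pivot position: 6

After partitioning with pivot 34, the array becomes [28, 12, 1, 33, 27, 12, 34, 40, 38]. The pivot is placed at index 6. All elements to the left of the pivot are <= 34, and all elements to the right are > 34.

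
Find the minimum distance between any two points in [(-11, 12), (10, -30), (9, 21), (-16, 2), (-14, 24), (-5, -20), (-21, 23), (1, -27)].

Computing all pairwise distances among 8 points:

d((-11, 12), (10, -30)) = 46.9574
d((-11, 12), (9, 21)) = 21.9317
d((-11, 12), (-16, 2)) = 11.1803
d((-11, 12), (-14, 24)) = 12.3693
d((-11, 12), (-5, -20)) = 32.5576
d((-11, 12), (-21, 23)) = 14.8661
d((-11, 12), (1, -27)) = 40.8044
d((10, -30), (9, 21)) = 51.0098
d((10, -30), (-16, 2)) = 41.2311
d((10, -30), (-14, 24)) = 59.0931
d((10, -30), (-5, -20)) = 18.0278
d((10, -30), (-21, 23)) = 61.4003
d((10, -30), (1, -27)) = 9.4868
d((9, 21), (-16, 2)) = 31.4006
d((9, 21), (-14, 24)) = 23.1948
d((9, 21), (-5, -20)) = 43.3244
d((9, 21), (-21, 23)) = 30.0666
d((9, 21), (1, -27)) = 48.6621
d((-16, 2), (-14, 24)) = 22.0907
d((-16, 2), (-5, -20)) = 24.5967
d((-16, 2), (-21, 23)) = 21.587
d((-16, 2), (1, -27)) = 33.6155
d((-14, 24), (-5, -20)) = 44.911
d((-14, 24), (-21, 23)) = 7.0711 <-- minimum
d((-14, 24), (1, -27)) = 53.1601
d((-5, -20), (-21, 23)) = 45.8803
d((-5, -20), (1, -27)) = 9.2195
d((-21, 23), (1, -27)) = 54.626

Closest pair: (-14, 24) and (-21, 23) with distance 7.0711

The closest pair is (-14, 24) and (-21, 23) with Euclidean distance 7.0711. For 8 points, brute-force pairwise comparison is shown above. For large n, the divide-and-conquer algorithm (sort by x, recurse on halves, check the dividing strip) achieves O(n log n).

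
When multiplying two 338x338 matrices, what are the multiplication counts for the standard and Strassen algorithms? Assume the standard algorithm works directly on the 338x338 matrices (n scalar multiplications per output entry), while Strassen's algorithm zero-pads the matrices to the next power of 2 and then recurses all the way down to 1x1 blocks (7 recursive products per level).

Matrix multiplication for 338x338 matrices:

Strassen's algorithm requires power-of-2 dimensions. Pad 338x338 to 512x512 (next power of 2).

Standard algorithm: 338^3 = 38614472 multiplications
Strassen's algorithm: 7^(log2(512)) = 7^9 = 40353607 multiplications
Difference: 38614472 - 40353607 = -1739135 (Strassen uses MORE here due to padding overhead — for small or just-over-power-of-2 n, padding can outweigh the per-level savings)

Standard: 38614472 multiplications (338^3). Strassen: 40353607 multiplications (7^9, after padding to 512x512). Strassen reduces 8 recursive multiplications to 7 at each level.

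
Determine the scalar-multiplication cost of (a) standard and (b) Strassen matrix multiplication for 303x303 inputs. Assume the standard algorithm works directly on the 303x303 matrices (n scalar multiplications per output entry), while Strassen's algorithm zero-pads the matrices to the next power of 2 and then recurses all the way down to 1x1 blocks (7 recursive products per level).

Matrix multiplication for 303x303 matrices:

Strassen's algorithm requires power-of-2 dimensions. Pad 303x303 to 512x512 (next power of 2).

Standard algorithm: 303^3 = 27818127 multiplications
Strassen's algorithm: 7^(log2(512)) = 7^9 = 40353607 multiplications
Difference: 27818127 - 40353607 = -12535480 (Strassen uses MORE here due to padding overhead — for small or just-over-power-of-2 n, padding can outweigh the per-level savings)

Standard: 27818127 multiplications (303^3). Strassen: 40353607 multiplications (7^9, after padding to 512x512). Strassen reduces 8 recursive multiplications to 7 at each level.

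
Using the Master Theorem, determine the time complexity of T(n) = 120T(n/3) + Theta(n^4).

Master Theorem for T(n) = 120T(n/3) + O(n^4):

a = 120, b = 3, c = 4
log_b(a) = log_3(120) = 4.3578

Case 1: c = 4 < log_3(120) = 4.3578
T(n) = O(n^(log_3 120))

For T(n) = 120T(n/3) + O(n^4): log_3(120) = 4.3578. This is Case 1 of the Master Theorem (c < log_b(a), work dominated by leaves), giving O(n^(log_3 120)).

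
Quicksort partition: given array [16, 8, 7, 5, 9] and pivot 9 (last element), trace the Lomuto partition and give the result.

Lomuto partition with pivot = 9:

Initial array: [16, 8, 7, 5, 9]

arr[0]=16 > 9: no swap
arr[1]=8 <= 9: swap with position 0, array becomes [8, 16, 7, 5, 9]
arr[2]=7 <= 9: swap with position 1, array becomes [8, 7, 16, 5, 9]
arr[3]=5 <= 9: swap with position 2, array becomes [8, 7, 5, 16, 9]

Place pivot at position 3: [8, 7, 5, 9, 16]
Pivot position: 3

After partitioning with pivot 9, the array becomes [8, 7, 5, 9, 16]. The pivot is placed at index 3. All elements to the left of the pivot are <= 9, and all elements to the right are > 9.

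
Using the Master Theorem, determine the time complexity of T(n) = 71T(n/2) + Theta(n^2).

Master Theorem for T(n) = 71T(n/2) + O(n^2):

a = 71, b = 2, c = 2
log_b(a) = log_2(71) = 6.1497

Case 1: c = 2 < log_2(71) = 6.1497
T(n) = O(n^(log_2 71))

For T(n) = 71T(n/2) + O(n^2): log_2(71) = 6.1497. This is Case 1 of the Master Theorem (c < log_b(a), work dominated by leaves), giving O(n^(log_2 71)).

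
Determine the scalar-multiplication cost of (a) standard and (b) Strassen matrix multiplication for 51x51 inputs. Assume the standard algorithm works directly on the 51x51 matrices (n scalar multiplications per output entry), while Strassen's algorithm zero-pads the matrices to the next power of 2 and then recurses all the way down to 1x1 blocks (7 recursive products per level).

Matrix multiplication for 51x51 matrices:

Strassen's algorithm requires power-of-2 dimensions. Pad 51x51 to 64x64 (next power of 2).

Standard algorithm: 51^3 = 132651 multiplications
Strassen's algorithm: 7^(log2(64)) = 7^6 = 117649 multiplications
Savings: 132651 - 117649 = 15002 multiplications

Standard: 132651 multiplications (51^3). Strassen: 117649 multiplications (7^6, after padding to 64x64). Strassen reduces 8 recursive multiplications to 7 at each level.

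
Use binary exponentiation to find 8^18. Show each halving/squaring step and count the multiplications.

Computing 8^18 by squaring (build up from 8^1; each line after the first costs one multiplication):

8^1 = 8
8^2 = (8^1)^2 = 8^2 = 64
8^4 = (8^2)^2 = 64^2 = 4096
8^8 = (8^4)^2 = 4096^2 = 16777216
8^9 = 8 * 8^8 = 8 * 16777216 = 134217728
8^18 = (8^9)^2 = 134217728^2 = 18014398509481984

Result: 18014398509481984
Multiplications needed: 5 (5 lines after 8^1)

8^18 = 18014398509481984. Using exponentiation by squaring, this requires 5 multiplications. The key idea: if the exponent is even, square the half-power; if odd, multiply by the base once.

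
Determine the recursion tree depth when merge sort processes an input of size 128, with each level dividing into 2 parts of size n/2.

For divide and conquer with division factor 2:

Problem sizes at each level:
Level 0: 128
Level 1: 64
Level 2: 32
Level 3: 16
Level 4: 8
Level 5: 4
Level 6: 2
Level 7: 1

The root is level 0 and the size-1 base case is level 7 (the tree spans levels 0 through 7, i.e. 8 levels counting the root), so the depth is the number of divisions: log_2(128) = 7

The recursion tree depth is log_2(128) = 7. At each level, the problem size is divided by 2, so it takes 7 divisions to reduce to a base case of size 1. The algorithm makes 2 recursive calls at each level.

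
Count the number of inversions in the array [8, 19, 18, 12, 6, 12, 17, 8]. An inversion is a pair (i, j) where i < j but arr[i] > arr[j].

Finding inversions in [8, 19, 18, 12, 6, 12, 17, 8]:

(0, 4): arr[0]=8 > arr[4]=6
(1, 2): arr[1]=19 > arr[2]=18
(1, 3): arr[1]=19 > arr[3]=12
(1, 4): arr[1]=19 > arr[4]=6
(1, 5): arr[1]=19 > arr[5]=12
(1, 6): arr[1]=19 > arr[6]=17
(1, 7): arr[1]=19 > arr[7]=8
(2, 3): arr[2]=18 > arr[3]=12
(2, 4): arr[2]=18 > arr[4]=6
(2, 5): arr[2]=18 > arr[5]=12
(2, 6): arr[2]=18 > arr[6]=17
(2, 7): arr[2]=18 > arr[7]=8
(3, 4): arr[3]=12 > arr[4]=6
(3, 7): arr[3]=12 > arr[7]=8
(5, 7): arr[5]=12 > arr[7]=8
(6, 7): arr[6]=17 > arr[7]=8

Total inversions: 16

The array has 16 inversion(s): (0,4), (1,2), (1,3), (1,4), (1,5), (1,6), (1,7), (2,3), (2,4), (2,5), (2,6), (2,7), (3,4), (3,7), (5,7), (6,7). Each pair (i,j) satisfies i < j and arr[i] > arr[j].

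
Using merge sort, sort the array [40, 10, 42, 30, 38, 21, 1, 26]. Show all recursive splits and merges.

Merge sort trace:

Split: [40, 10, 42, 30, 38, 21, 1, 26] -> [40, 10, 42, 30] and [38, 21, 1, 26]
  Split: [40, 10, 42, 30] -> [40, 10] and [42, 30]
    Split: [40, 10] -> [40] and [10]
    Merge: [40] + [10] -> [10, 40]
    Split: [42, 30] -> [42] and [30]
    Merge: [42] + [30] -> [30, 42]
  Merge: [10, 40] + [30, 42] -> [10, 30, 40, 42]
  Split: [38, 21, 1, 26] -> [38, 21] and [1, 26]
    Split: [38, 21] -> [38] and [21]
    Merge: [38] + [21] -> [21, 38]
    Split: [1, 26] -> [1] and [26]
    Merge: [1] + [26] -> [1, 26]
  Merge: [21, 38] + [1, 26] -> [1, 21, 26, 38]
Merge: [10, 30, 40, 42] + [1, 21, 26, 38] -> [1, 10, 21, 26, 30, 38, 40, 42]

Final sorted array: [1, 10, 21, 26, 30, 38, 40, 42]

The merge sort proceeds by recursively splitting the array and merging sorted halves.
After all merges, the sorted array is [1, 10, 21, 26, 30, 38, 40, 42].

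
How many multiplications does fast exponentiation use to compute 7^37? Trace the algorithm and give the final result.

Computing 7^37 by squaring (build up from 7^1; each line after the first costs one multiplication):

7^1 = 7
7^2 = (7^1)^2 = 7^2 = 49
7^4 = (7^2)^2 = 49^2 = 2401
7^8 = (7^4)^2 = 2401^2 = 5764801
7^9 = 7 * 7^8 = 7 * 5764801 = 40353607
7^18 = (7^9)^2 = 40353607^2 = 1628413597910449
7^36 = (7^18)^2 = 1628413597910449^2 = 2651730845859653471779023381601
7^37 = 7 * 7^36 = 7 * 2651730845859653471779023381601 = 18562115921017574302453163671207

Result: 18562115921017574302453163671207
Multiplications needed: 7 (7 lines after 7^1)

7^37 = 18562115921017574302453163671207. Using exponentiation by squaring, this requires 7 multiplications. The key idea: if the exponent is even, square the half-power; if odd, multiply by the base once.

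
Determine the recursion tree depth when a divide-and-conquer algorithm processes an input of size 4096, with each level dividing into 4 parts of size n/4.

For divide and conquer with division factor 4:

Problem sizes at each level:
Level 0: 4096
Level 1: 1024
Level 2: 256
Level 3: 64
Level 4: 16
Level 5: 4
Level 6: 1

The root is level 0 and the size-1 base case is level 6 (the tree spans levels 0 through 6, i.e. 7 levels counting the root), so the depth is the number of divisions: log_4(4096) = 6

The recursion tree depth is log_4(4096) = 6. At each level, the problem size is divided by 4, so it takes 6 divisions to reduce to a base case of size 1. The algorithm makes 4 recursive calls at each level.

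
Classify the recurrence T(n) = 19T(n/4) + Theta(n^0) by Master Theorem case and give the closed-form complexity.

Master Theorem for T(n) = 19T(n/4) + O(n^0):

a = 19, b = 4, c = 0
log_b(a) = log_4(19) = 2.1240

Case 1: c = 0 < log_4(19) = 2.1240
T(n) = O(n^(log_4 19))

For T(n) = 19T(n/4) + O(n^0): log_4(19) = 2.1240. This is Case 1 of the Master Theorem (c < log_b(a), work dominated by leaves), giving O(n^(log_4 19)).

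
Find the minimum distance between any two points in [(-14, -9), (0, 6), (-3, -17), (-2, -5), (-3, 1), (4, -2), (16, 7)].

Computing all pairwise distances among 7 points:

d((-14, -9), (0, 6)) = 20.5183
d((-14, -9), (-3, -17)) = 13.6015
d((-14, -9), (-2, -5)) = 12.6491
d((-14, -9), (-3, 1)) = 14.8661
d((-14, -9), (4, -2)) = 19.3132
d((-14, -9), (16, 7)) = 34.0
d((0, 6), (-3, -17)) = 23.1948
d((0, 6), (-2, -5)) = 11.1803
d((0, 6), (-3, 1)) = 5.831 <-- minimum
d((0, 6), (4, -2)) = 8.9443
d((0, 6), (16, 7)) = 16.0312
d((-3, -17), (-2, -5)) = 12.0416
d((-3, -17), (-3, 1)) = 18.0
d((-3, -17), (4, -2)) = 16.5529
d((-3, -17), (16, 7)) = 30.6105
d((-2, -5), (-3, 1)) = 6.0828
d((-2, -5), (4, -2)) = 6.7082
d((-2, -5), (16, 7)) = 21.6333
d((-3, 1), (4, -2)) = 7.6158
d((-3, 1), (16, 7)) = 19.9249
d((4, -2), (16, 7)) = 15.0

Closest pair: (0, 6) and (-3, 1) with distance 5.831

The closest pair is (0, 6) and (-3, 1) with Euclidean distance 5.831. For 7 points, brute-force pairwise comparison is shown above. For large n, the divide-and-conquer algorithm (sort by x, recurse on halves, check the dividing strip) achieves O(n log n).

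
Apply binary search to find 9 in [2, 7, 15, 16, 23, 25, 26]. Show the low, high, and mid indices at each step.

Binary search for 9 in [2, 7, 15, 16, 23, 25, 26]:

lo=0, hi=6, mid=3, arr[mid]=16 -> 16 > 9, search left half
lo=0, hi=2, mid=1, arr[mid]=7 -> 7 < 9, search right half
lo=2, hi=2, mid=2, arr[mid]=15 -> 15 > 9, search left half
lo=2 > hi=1, target 9 not found

Binary search determines that 9 is not in the array after 3 comparisons. The search space was exhausted without finding the target.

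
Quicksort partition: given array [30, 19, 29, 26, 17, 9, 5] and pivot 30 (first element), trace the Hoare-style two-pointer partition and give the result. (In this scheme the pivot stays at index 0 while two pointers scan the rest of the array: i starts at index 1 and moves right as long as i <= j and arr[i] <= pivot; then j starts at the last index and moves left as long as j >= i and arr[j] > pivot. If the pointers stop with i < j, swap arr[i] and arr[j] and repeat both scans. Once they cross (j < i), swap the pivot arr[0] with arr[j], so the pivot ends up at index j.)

Hoare-style two-pointer partition with pivot = 30:

Initial array: [30, 19, 29, 26, 17, 9, 5]

Pointers start at i = 1, j = 6.
i ends at 7, j ends at 6: the pointers have crossed (j < i), so scanning stops.

Swap pivot arr[0] with arr[6] to place pivot at position 6: [5, 19, 29, 26, 17, 9, 30]
Pivot position: 6

After partitioning with pivot 30, the array becomes [5, 19, 29, 26, 17, 9, 30]. The pivot is placed at index 6. All elements to the left of the pivot are <= 30, and all elements to the right are > 30.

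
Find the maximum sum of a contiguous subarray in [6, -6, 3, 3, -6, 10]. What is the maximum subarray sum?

Using Kadane's algorithm on [6, -6, 3, 3, -6, 10]:

Scanning through the array:
Position 1 (value -6): max_ending_here = 0, max_so_far = 6
Position 2 (value 3): max_ending_here = 3, max_so_far = 6
Position 3 (value 3): max_ending_here = 6, max_so_far = 6
Position 4 (value -6): max_ending_here = 0, max_so_far = 6
Position 5 (value 10): max_ending_here = 10, max_so_far = 10

Maximum subarray: [6, -6, 3, 3, -6, 10]
Maximum sum: 10

The maximum subarray is [6, -6, 3, 3, -6, 10] with sum 10. This subarray runs from index 0 to index 5.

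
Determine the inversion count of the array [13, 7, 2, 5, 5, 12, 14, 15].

Finding inversions in [13, 7, 2, 5, 5, 12, 14, 15]:

(0, 1): arr[0]=13 > arr[1]=7
(0, 2): arr[0]=13 > arr[2]=2
(0, 3): arr[0]=13 > arr[3]=5
(0, 4): arr[0]=13 > arr[4]=5
(0, 5): arr[0]=13 > arr[5]=12
(1, 2): arr[1]=7 > arr[2]=2
(1, 3): arr[1]=7 > arr[3]=5
(1, 4): arr[1]=7 > arr[4]=5

Total inversions: 8

The array has 8 inversion(s): (0,1), (0,2), (0,3), (0,4), (0,5), (1,2), (1,3), (1,4). Each pair (i,j) satisfies i < j and arr[i] > arr[j].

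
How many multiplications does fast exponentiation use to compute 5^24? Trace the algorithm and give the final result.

Computing 5^24 by squaring (build up from 5^1; each line after the first costs one multiplication):

5^1 = 5
5^2 = (5^1)^2 = 5^2 = 25
5^3 = 5 * 5^2 = 5 * 25 = 125
5^6 = (5^3)^2 = 125^2 = 15625
5^12 = (5^6)^2 = 15625^2 = 244140625
5^24 = (5^12)^2 = 244140625^2 = 59604644775390625

Result: 59604644775390625
Multiplications needed: 5 (5 lines after 5^1)

5^24 = 59604644775390625. Using exponentiation by squaring, this requires 5 multiplications. The key idea: if the exponent is even, square the half-power; if odd, multiply by the base once.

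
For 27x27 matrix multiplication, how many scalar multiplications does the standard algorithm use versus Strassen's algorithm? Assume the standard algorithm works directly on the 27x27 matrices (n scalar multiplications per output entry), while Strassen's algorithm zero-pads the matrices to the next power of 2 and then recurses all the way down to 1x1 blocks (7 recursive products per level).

Matrix multiplication for 27x27 matrices:

Strassen's algorithm requires power-of-2 dimensions. Pad 27x27 to 32x32 (next power of 2).

Standard algorithm: 27^3 = 19683 multiplications
Strassen's algorithm: 7^(log2(32)) = 7^5 = 16807 multiplications
Savings: 19683 - 16807 = 2876 multiplications

Standard: 19683 multiplications (27^3). Strassen: 16807 multiplications (7^5, after padding to 32x32). Strassen reduces 8 recursive multiplications to 7 at each level.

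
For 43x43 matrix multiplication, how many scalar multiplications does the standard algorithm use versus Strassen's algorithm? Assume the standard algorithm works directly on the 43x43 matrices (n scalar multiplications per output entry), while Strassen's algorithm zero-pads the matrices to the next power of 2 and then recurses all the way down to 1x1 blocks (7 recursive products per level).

Matrix multiplication for 43x43 matrices:

Strassen's algorithm requires power-of-2 dimensions. Pad 43x43 to 64x64 (next power of 2).

Standard algorithm: 43^3 = 79507 multiplications
Strassen's algorithm: 7^(log2(64)) = 7^6 = 117649 multiplications
Difference: 79507 - 117649 = -38142 (Strassen uses MORE here due to padding overhead — for small or just-over-power-of-2 n, padding can outweigh the per-level savings)

Standard: 79507 multiplications (43^3). Strassen: 117649 multiplications (7^6, after padding to 64x64). Strassen reduces 8 recursive multiplications to 7 at each level.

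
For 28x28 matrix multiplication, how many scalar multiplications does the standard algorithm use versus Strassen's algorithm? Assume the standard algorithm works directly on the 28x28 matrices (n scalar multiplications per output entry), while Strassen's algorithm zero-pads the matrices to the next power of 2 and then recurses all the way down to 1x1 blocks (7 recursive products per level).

Matrix multiplication for 28x28 matrices:

Strassen's algorithm requires power-of-2 dimensions. Pad 28x28 to 32x32 (next power of 2).

Standard algorithm: 28^3 = 21952 multiplications
Strassen's algorithm: 7^(log2(32)) = 7^5 = 16807 multiplications
Savings: 21952 - 16807 = 5145 multiplications

Standard: 21952 multiplications (28^3). Strassen: 16807 multiplications (7^5, after padding to 32x32). Strassen reduces 8 recursive multiplications to 7 at each level.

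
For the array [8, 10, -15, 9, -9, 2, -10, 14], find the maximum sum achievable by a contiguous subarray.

Using Kadane's algorithm on [8, 10, -15, 9, -9, 2, -10, 14]:

Scanning through the array:
Position 1 (value 10): max_ending_here = 18, max_so_far = 18
Position 2 (value -15): max_ending_here = 3, max_so_far = 18
Position 3 (value 9): max_ending_here = 12, max_so_far = 18
Position 4 (value -9): max_ending_here = 3, max_so_far = 18
Position 5 (value 2): max_ending_here = 5, max_so_far = 18
Position 6 (value -10): max_ending_here = -5, max_so_far = 18
Position 7 (value 14): max_ending_here = 14, max_so_far = 18

Maximum subarray: [8, 10]
Maximum sum: 18

The maximum subarray is [8, 10] with sum 18. This subarray runs from index 0 to index 1.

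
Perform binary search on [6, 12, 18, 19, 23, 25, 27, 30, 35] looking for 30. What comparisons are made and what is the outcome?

Binary search for 30 in [6, 12, 18, 19, 23, 25, 27, 30, 35]:

lo=0, hi=8, mid=4, arr[mid]=23 -> 23 < 30, search right half
lo=5, hi=8, mid=6, arr[mid]=27 -> 27 < 30, search right half
lo=7, hi=8, mid=7, arr[mid]=30 -> Found target at index 7!

Binary search finds 30 at index 7 after 3 comparisons. The search repeatedly halves the search space by comparing with the middle element.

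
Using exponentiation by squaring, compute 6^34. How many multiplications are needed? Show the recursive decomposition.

Computing 6^34 by squaring (build up from 6^1; each line after the first costs one multiplication):

6^1 = 6
6^2 = (6^1)^2 = 6^2 = 36
6^4 = (6^2)^2 = 36^2 = 1296
6^8 = (6^4)^2 = 1296^2 = 1679616
6^16 = (6^8)^2 = 1679616^2 = 2821109907456
6^17 = 6 * 6^16 = 6 * 2821109907456 = 16926659444736
6^34 = (6^17)^2 = 16926659444736^2 = 286511799958070431838109696

Result: 286511799958070431838109696
Multiplications needed: 6 (6 lines after 6^1)

6^34 = 286511799958070431838109696. Using exponentiation by squaring, this requires 6 multiplications. The key idea: if the exponent is even, square the half-power; if odd, multiply by the base once.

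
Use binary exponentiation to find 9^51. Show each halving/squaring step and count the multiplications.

Computing 9^51 by squaring (build up from 9^1; each line after the first costs one multiplication):

9^1 = 9
9^2 = (9^1)^2 = 9^2 = 81
9^3 = 9 * 9^2 = 9 * 81 = 729
9^6 = (9^3)^2 = 729^2 = 531441
9^12 = (9^6)^2 = 531441^2 = 282429536481
9^24 = (9^12)^2 = 282429536481^2 = 79766443076872509863361
9^25 = 9 * 9^24 = 9 * 79766443076872509863361 = 717897987691852588770249
9^50 = (9^25)^2 = 717897987691852588770249^2 = 515377520732011331036461129765621272702107522001
9^51 = 9 * 9^50 = 9 * 515377520732011331036461129765621272702107522001 = 4638397686588101979328150167890591454318967698009

Result: 4638397686588101979328150167890591454318967698009
Multiplications needed: 8 (8 lines after 9^1)

9^51 = 4638397686588101979328150167890591454318967698009. Using exponentiation by squaring, this requires 8 multiplications. The key idea: if the exponent is even, square the half-power; if odd, multiply by the base once.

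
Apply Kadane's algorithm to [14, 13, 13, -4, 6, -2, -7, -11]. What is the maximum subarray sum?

Using Kadane's algorithm on [14, 13, 13, -4, 6, -2, -7, -11]:

Scanning through the array:
Position 1 (value 13): max_ending_here = 27, max_so_far = 27
Position 2 (value 13): max_ending_here = 40, max_so_far = 40
Position 3 (value -4): max_ending_here = 36, max_so_far = 40
Position 4 (value 6): max_ending_here = 42, max_so_far = 42
Position 5 (value -2): max_ending_here = 40, max_so_far = 42
Position 6 (value -7): max_ending_here = 33, max_so_far = 42
Position 7 (value -11): max_ending_here = 22, max_so_far = 42

Maximum subarray: [14, 13, 13, -4, 6]
Maximum sum: 42

The maximum subarray is [14, 13, 13, -4, 6] with sum 42. This subarray runs from index 0 to index 4.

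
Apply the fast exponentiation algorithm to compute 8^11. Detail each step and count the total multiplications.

Computing 8^11 by squaring (build up from 8^1; each line after the first costs one multiplication):

8^1 = 8
8^2 = (8^1)^2 = 8^2 = 64
8^4 = (8^2)^2 = 64^2 = 4096
8^5 = 8 * 8^4 = 8 * 4096 = 32768
8^10 = (8^5)^2 = 32768^2 = 1073741824
8^11 = 8 * 8^10 = 8 * 1073741824 = 8589934592

Result: 8589934592
Multiplications needed: 5 (5 lines after 8^1)

8^11 = 8589934592. Using exponentiation by squaring, this requires 5 multiplications. The key idea: if the exponent is even, square the half-power; if odd, multiply by the base once.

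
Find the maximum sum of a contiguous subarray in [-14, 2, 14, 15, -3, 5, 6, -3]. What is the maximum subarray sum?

Using Kadane's algorithm on [-14, 2, 14, 15, -3, 5, 6, -3]:

Scanning through the array:
Position 1 (value 2): max_ending_here = 2, max_so_far = 2
Position 2 (value 14): max_ending_here = 16, max_so_far = 16
Position 3 (value 15): max_ending_here = 31, max_so_far = 31
Position 4 (value -3): max_ending_here = 28, max_so_far = 31
Position 5 (value 5): max_ending_here = 33, max_so_far = 33
Position 6 (value 6): max_ending_here = 39, max_so_far = 39
Position 7 (value -3): max_ending_here = 36, max_so_far = 39

Maximum subarray: [2, 14, 15, -3, 5, 6]
Maximum sum: 39

The maximum subarray is [2, 14, 15, -3, 5, 6] with sum 39. This subarray runs from index 1 to index 6.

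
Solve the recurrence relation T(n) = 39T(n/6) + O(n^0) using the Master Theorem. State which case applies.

Master Theorem for T(n) = 39T(n/6) + O(n^0):

a = 39, b = 6, c = 0
log_b(a) = log_6(39) = 2.0447

Case 1: c = 0 < log_6(39) = 2.0447
T(n) = O(n^(log_6 39))

For T(n) = 39T(n/6) + O(n^0): log_6(39) = 2.0447. This is Case 1 of the Master Theorem (c < log_b(a), work dominated by leaves), giving O(n^(log_6 39)).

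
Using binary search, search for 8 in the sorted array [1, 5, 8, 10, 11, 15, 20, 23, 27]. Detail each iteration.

Binary search for 8 in [1, 5, 8, 10, 11, 15, 20, 23, 27]:

lo=0, hi=8, mid=4, arr[mid]=11 -> 11 > 8, search left half
lo=0, hi=3, mid=1, arr[mid]=5 -> 5 < 8, search right half
lo=2, hi=3, mid=2, arr[mid]=8 -> Found target at index 2!

Binary search finds 8 at index 2 after 3 comparisons. The search repeatedly halves the search space by comparing with the middle element.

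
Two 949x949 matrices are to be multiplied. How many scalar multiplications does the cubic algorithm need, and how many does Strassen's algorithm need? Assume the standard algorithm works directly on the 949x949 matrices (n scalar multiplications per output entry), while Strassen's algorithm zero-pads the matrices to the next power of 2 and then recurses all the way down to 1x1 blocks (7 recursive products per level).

Matrix multiplication for 949x949 matrices:

Strassen's algorithm requires power-of-2 dimensions. Pad 949x949 to 1024x1024 (next power of 2).

Standard algorithm: 949^3 = 854670349 multiplications
Strassen's algorithm: 7^(log2(1024)) = 7^10 = 282475249 multiplications
Savings: 854670349 - 282475249 = 572195100 multiplications

Standard: 854670349 multiplications (949^3). Strassen: 282475249 multiplications (7^10, after padding to 1024x1024). Strassen reduces 8 recursive multiplications to 7 at each level.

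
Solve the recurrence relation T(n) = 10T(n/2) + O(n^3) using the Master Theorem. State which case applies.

Master Theorem for T(n) = 10T(n/2) + O(n^3):

a = 10, b = 2, c = 3
log_b(a) = log_2(10) = 3.3219

Case 1: c = 3 < log_2(10) = 3.3219
T(n) = O(n^(log_2 10))

For T(n) = 10T(n/2) + O(n^3): log_2(10) = 3.3219. This is Case 1 of the Master Theorem (c < log_b(a), work dominated by leaves), giving O(n^(log_2 10)).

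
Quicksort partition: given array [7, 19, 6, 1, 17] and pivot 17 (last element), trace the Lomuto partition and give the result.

Lomuto partition with pivot = 17:

Initial array: [7, 19, 6, 1, 17]

arr[0]=7 <= 17: swap with position 0, array becomes [7, 19, 6, 1, 17]
arr[1]=19 > 17: no swap
arr[2]=6 <= 17: swap with position 1, array becomes [7, 6, 19, 1, 17]
arr[3]=1 <= 17: swap with position 2, array becomes [7, 6, 1, 19, 17]

Place pivot at position 3: [7, 6, 1, 17, 19]
Pivot position: 3

After partitioning with pivot 17, the array becomes [7, 6, 1, 17, 19]. The pivot is placed at index 3. All elements to the left of the pivot are <= 17, and all elements to the right are > 17.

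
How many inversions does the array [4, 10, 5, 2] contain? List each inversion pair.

Finding inversions in [4, 10, 5, 2]:

(0, 3): arr[0]=4 > arr[3]=2
(1, 2): arr[1]=10 > arr[2]=5
(1, 3): arr[1]=10 > arr[3]=2
(2, 3): arr[2]=5 > arr[3]=2

Total inversions: 4

The array has 4 inversion(s): (0,3), (1,2), (1,3), (2,3). Each pair (i,j) satisfies i < j and arr[i] > arr[j].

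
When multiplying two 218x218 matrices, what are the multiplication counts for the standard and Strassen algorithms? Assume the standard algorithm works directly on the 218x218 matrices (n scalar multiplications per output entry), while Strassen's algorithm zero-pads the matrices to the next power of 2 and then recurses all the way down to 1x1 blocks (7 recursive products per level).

Matrix multiplication for 218x218 matrices:

Strassen's algorithm requires power-of-2 dimensions. Pad 218x218 to 256x256 (next power of 2).

Standard algorithm: 218^3 = 10360232 multiplications
Strassen's algorithm: 7^(log2(256)) = 7^8 = 5764801 multiplications
Savings: 10360232 - 5764801 = 4595431 multiplications

Standard: 10360232 multiplications (218^3). Strassen: 5764801 multiplications (7^8, after padding to 256x256). Strassen reduces 8 recursive multiplications to 7 at each level.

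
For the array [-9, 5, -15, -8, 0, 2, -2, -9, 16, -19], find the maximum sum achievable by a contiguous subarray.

Using Kadane's algorithm on [-9, 5, -15, -8, 0, 2, -2, -9, 16, -19]:

Scanning through the array:
Position 1 (value 5): max_ending_here = 5, max_so_far = 5
Position 2 (value -15): max_ending_here = -10, max_so_far = 5
Position 3 (value -8): max_ending_here = -8, max_so_far = 5
Position 4 (value 0): max_ending_here = 0, max_so_far = 5
Position 5 (value 2): max_ending_here = 2, max_so_far = 5
Position 6 (value -2): max_ending_here = 0, max_so_far = 5
Position 7 (value -9): max_ending_here = -9, max_so_far = 5
Position 8 (value 16): max_ending_here = 16, max_so_far = 16
Position 9 (value -19): max_ending_here = -3, max_so_far = 16

Maximum subarray: [16]
Maximum sum: 16

The maximum subarray is [16] with sum 16. This subarray runs from index 8 to index 8.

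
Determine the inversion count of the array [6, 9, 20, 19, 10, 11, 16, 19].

Finding inversions in [6, 9, 20, 19, 10, 11, 16, 19]:

(2, 3): arr[2]=20 > arr[3]=19
(2, 4): arr[2]=20 > arr[4]=10
(2, 5): arr[2]=20 > arr[5]=11
(2, 6): arr[2]=20 > arr[6]=16
(2, 7): arr[2]=20 > arr[7]=19
(3, 4): arr[3]=19 > arr[4]=10
(3, 5): arr[3]=19 > arr[5]=11
(3, 6): arr[3]=19 > arr[6]=16

Total inversions: 8

The array has 8 inversion(s): (2,3), (2,4), (2,5), (2,6), (2,7), (3,4), (3,5), (3,6). Each pair (i,j) satisfies i < j and arr[i] > arr[j].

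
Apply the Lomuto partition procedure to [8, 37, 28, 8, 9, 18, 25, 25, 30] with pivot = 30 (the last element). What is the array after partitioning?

Lomuto partition with pivot = 30:

Initial array: [8, 37, 28, 8, 9, 18, 25, 25, 30]

arr[0]=8 <= 30: swap with position 0, array becomes [8, 37, 28, 8, 9, 18, 25, 25, 30]
arr[1]=37 > 30: no swap
arr[2]=28 <= 30: swap with position 1, array becomes [8, 28, 37, 8, 9, 18, 25, 25, 30]
arr[3]=8 <= 30: swap with position 2, array becomes [8, 28, 8, 37, 9, 18, 25, 25, 30]
arr[4]=9 <= 30: swap with position 3, array becomes [8, 28, 8, 9, 37, 18, 25, 25, 30]
arr[5]=18 <= 30: swap with position 4, array becomes [8, 28, 8, 9, 18, 37, 25, 25, 30]
arr[6]=25 <= 30: swap with position 5, array becomes [8, 28, 8, 9, 18, 25, 37, 25, 30]
arr[7]=25 <= 30: swap with position 6, array becomes [8, 28, 8, 9, 18, 25, 25, 37, 30]

Place pivot at position 7: [8, 28, 8, 9, 18, 25, 25, 30, 37]
Pivot position: 7

After partitioning with pivot 30, the array becomes [8, 28, 8, 9, 18, 25, 25, 30, 37]. The pivot is placed at index 7. All elements to the left of the pivot are <= 30, and all elements to the right are > 30.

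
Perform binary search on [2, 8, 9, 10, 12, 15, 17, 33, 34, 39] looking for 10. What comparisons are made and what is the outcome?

Binary search for 10 in [2, 8, 9, 10, 12, 15, 17, 33, 34, 39]:

lo=0, hi=9, mid=4, arr[mid]=12 -> 12 > 10, search left half
lo=0, hi=3, mid=1, arr[mid]=8 -> 8 < 10, search right half
lo=2, hi=3, mid=2, arr[mid]=9 -> 9 < 10, search right half
lo=3, hi=3, mid=3, arr[mid]=10 -> Found target at index 3!

Binary search finds 10 at index 3 after 4 comparisons. The search repeatedly halves the search space by comparing with the middle element.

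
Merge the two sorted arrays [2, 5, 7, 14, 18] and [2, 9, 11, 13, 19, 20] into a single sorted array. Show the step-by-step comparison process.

Merging process:

Compare 2 vs 2: take 2 from left. Merged: [2]
Compare 5 vs 2: take 2 from right. Merged: [2, 2]
Compare 5 vs 9: take 5 from left. Merged: [2, 2, 5]
Compare 7 vs 9: take 7 from left. Merged: [2, 2, 5, 7]
Compare 14 vs 9: take 9 from right. Merged: [2, 2, 5, 7, 9]
Compare 14 vs 11: take 11 from right. Merged: [2, 2, 5, 7, 9, 11]
Compare 14 vs 13: take 13 from right. Merged: [2, 2, 5, 7, 9, 11, 13]
Compare 14 vs 19: take 14 from left. Merged: [2, 2, 5, 7, 9, 11, 13, 14]
Compare 18 vs 19: take 18 from left. Merged: [2, 2, 5, 7, 9, 11, 13, 14, 18]
Append remaining from right: [19, 20]. Merged: [2, 2, 5, 7, 9, 11, 13, 14, 18, 19, 20]

Final merged array: [2, 2, 5, 7, 9, 11, 13, 14, 18, 19, 20]
Total comparisons: 9

The merged array is [2, 2, 5, 7, 9, 11, 13, 14, 18, 19, 20], requiring 9 comparisons. The merge step runs in O(n) time where n is the total number of elements.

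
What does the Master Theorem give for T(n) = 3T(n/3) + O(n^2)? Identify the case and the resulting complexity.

Master Theorem for T(n) = 3T(n/3) + O(n^2):

a = 3, b = 3, c = 2
log_b(a) = log_3(3) = 1.0000

Case 3: c = 2 > log_3(3) = 1.0000
T(n) = O(n^2) = O(n^2)

For T(n) = 3T(n/3) + O(n^2): log_3(3) = 1.0000. This is Case 3 of the Master Theorem (c > log_b(a), work dominated by root), giving O(n^2).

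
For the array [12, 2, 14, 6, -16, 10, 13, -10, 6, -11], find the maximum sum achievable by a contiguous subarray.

Using Kadane's algorithm on [12, 2, 14, 6, -16, 10, 13, -10, 6, -11]:

Scanning through the array:
Position 1 (value 2): max_ending_here = 14, max_so_far = 14
Position 2 (value 14): max_ending_here = 28, max_so_far = 28
Position 3 (value 6): max_ending_here = 34, max_so_far = 34
Position 4 (value -16): max_ending_here = 18, max_so_far = 34
Position 5 (value 10): max_ending_here = 28, max_so_far = 34
Position 6 (value 13): max_ending_here = 41, max_so_far = 41
Position 7 (value -10): max_ending_here = 31, max_so_far = 41
Position 8 (value 6): max_ending_here = 37, max_so_far = 41
Position 9 (value -11): max_ending_here = 26, max_so_far = 41

Maximum subarray: [12, 2, 14, 6, -16, 10, 13]
Maximum sum: 41

The maximum subarray is [12, 2, 14, 6, -16, 10, 13] with sum 41. This subarray runs from index 0 to index 6.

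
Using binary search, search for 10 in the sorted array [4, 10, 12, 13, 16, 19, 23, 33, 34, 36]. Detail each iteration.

Binary search for 10 in [4, 10, 12, 13, 16, 19, 23, 33, 34, 36]:

lo=0, hi=9, mid=4, arr[mid]=16 -> 16 > 10, search left half
lo=0, hi=3, mid=1, arr[mid]=10 -> Found target at index 1!

Binary search finds 10 at index 1 after 2 comparisons. The search repeatedly halves the search space by comparing with the middle element.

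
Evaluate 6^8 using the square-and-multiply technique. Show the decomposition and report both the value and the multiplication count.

Computing 6^8 by squaring (build up from 6^1; each line after the first costs one multiplication):

6^1 = 6
6^2 = (6^1)^2 = 6^2 = 36
6^4 = (6^2)^2 = 36^2 = 1296
6^8 = (6^4)^2 = 1296^2 = 1679616

Result: 1679616
Multiplications needed: 3 (3 lines after 6^1)

6^8 = 1679616. Using exponentiation by squaring, this requires 3 multiplications. The key idea: if the exponent is even, square the half-power; if odd, multiply by the base once.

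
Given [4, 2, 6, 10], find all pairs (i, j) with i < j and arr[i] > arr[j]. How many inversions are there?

Finding inversions in [4, 2, 6, 10]:

(0, 1): arr[0]=4 > arr[1]=2

Total inversions: 1

The array has 1 inversion(s): (0,1). Each pair (i,j) satisfies i < j and arr[i] > arr[j].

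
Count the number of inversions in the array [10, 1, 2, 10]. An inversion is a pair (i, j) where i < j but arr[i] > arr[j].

Finding inversions in [10, 1, 2, 10]:

(0, 1): arr[0]=10 > arr[1]=1
(0, 2): arr[0]=10 > arr[2]=2

Total inversions: 2

The array has 2 inversion(s): (0,1), (0,2). Each pair (i,j) satisfies i < j and arr[i] > arr[j].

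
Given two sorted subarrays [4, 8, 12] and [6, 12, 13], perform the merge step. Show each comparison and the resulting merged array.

Merging process:

Compare 4 vs 6: take 4 from left. Merged: [4]
Compare 8 vs 6: take 6 from right. Merged: [4, 6]
Compare 8 vs 12: take 8 from left. Merged: [4, 6, 8]
Compare 12 vs 12: take 12 from left. Merged: [4, 6, 8, 12]
Append remaining from right: [12, 13]. Merged: [4, 6, 8, 12, 12, 13]

Final merged array: [4, 6, 8, 12, 12, 13]
Total comparisons: 4

The merged array is [4, 6, 8, 12, 12, 13], requiring 4 comparisons. The merge step runs in O(n) time where n is the total number of elements.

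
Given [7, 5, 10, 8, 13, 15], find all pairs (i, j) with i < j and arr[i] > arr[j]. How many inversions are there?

Finding inversions in [7, 5, 10, 8, 13, 15]:

(0, 1): arr[0]=7 > arr[1]=5
(2, 3): arr[2]=10 > arr[3]=8

Total inversions: 2

The array has 2 inversion(s): (0,1), (2,3). Each pair (i,j) satisfies i < j and arr[i] > arr[j].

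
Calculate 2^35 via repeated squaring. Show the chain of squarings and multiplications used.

Computing 2^35 by squaring (build up from 2^1; each line after the first costs one multiplication):

2^1 = 2
2^2 = (2^1)^2 = 2^2 = 4
2^4 = (2^2)^2 = 4^2 = 16
2^8 = (2^4)^2 = 16^2 = 256
2^16 = (2^8)^2 = 256^2 = 65536
2^17 = 2 * 2^16 = 2 * 65536 = 131072
2^34 = (2^17)^2 = 131072^2 = 17179869184
2^35 = 2 * 2^34 = 2 * 17179869184 = 34359738368

Result: 34359738368
Multiplications needed: 7 (7 lines after 2^1)

2^35 = 34359738368. Using exponentiation by squaring, this requires 7 multiplications. The key idea: if the exponent is even, square the half-power; if odd, multiply by the base once.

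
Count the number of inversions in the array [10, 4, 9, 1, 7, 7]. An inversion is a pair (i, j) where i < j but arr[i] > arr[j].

Finding inversions in [10, 4, 9, 1, 7, 7]:

(0, 1): arr[0]=10 > arr[1]=4
(0, 2): arr[0]=10 > arr[2]=9
(0, 3): arr[0]=10 > arr[3]=1
(0, 4): arr[0]=10 > arr[4]=7
(0, 5): arr[0]=10 > arr[5]=7
(1, 3): arr[1]=4 > arr[3]=1
(2, 3): arr[2]=9 > arr[3]=1
(2, 4): arr[2]=9 > arr[4]=7
(2, 5): arr[2]=9 > arr[5]=7

Total inversions: 9

The array has 9 inversion(s): (0,1), (0,2), (0,3), (0,4), (0,5), (1,3), (2,3), (2,4), (2,5). Each pair (i,j) satisfies i < j and arr[i] > arr[j].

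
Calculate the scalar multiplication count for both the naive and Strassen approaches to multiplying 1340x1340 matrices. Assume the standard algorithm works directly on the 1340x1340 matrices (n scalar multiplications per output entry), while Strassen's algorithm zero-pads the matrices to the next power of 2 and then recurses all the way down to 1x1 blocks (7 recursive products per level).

Matrix multiplication for 1340x1340 matrices:

Strassen's algorithm requires power-of-2 dimensions. Pad 1340x1340 to 2048x2048 (next power of 2).

Standard algorithm: 1340^3 = 2406104000 multiplications
Strassen's algorithm: 7^(log2(2048)) = 7^11 = 1977326743 multiplications
Savings: 2406104000 - 1977326743 = 428777257 multiplications

Standard: 2406104000 multiplications (1340^3). Strassen: 1977326743 multiplications (7^11, after padding to 2048x2048). Strassen reduces 8 recursive multiplications to 7 at each level.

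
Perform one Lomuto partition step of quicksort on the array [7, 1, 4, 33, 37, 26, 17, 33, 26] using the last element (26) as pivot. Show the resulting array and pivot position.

Lomuto partition with pivot = 26:

Initial array: [7, 1, 4, 33, 37, 26, 17, 33, 26]

arr[0]=7 <= 26: swap with position 0, array becomes [7, 1, 4, 33, 37, 26, 17, 33, 26]
arr[1]=1 <= 26: swap with position 1, array becomes [7, 1, 4, 33, 37, 26, 17, 33, 26]
arr[2]=4 <= 26: swap with position 2, array becomes [7, 1, 4, 33, 37, 26, 17, 33, 26]
arr[3]=33 > 26: no swap
arr[4]=37 > 26: no swap
arr[5]=26 <= 26: swap with position 3, array becomes [7, 1, 4, 26, 37, 33, 17, 33, 26]
arr[6]=17 <= 26: swap with position 4, array becomes [7, 1, 4, 26, 17, 33, 37, 33, 26]
arr[7]=33 > 26: no swap

Place pivot at position 5: [7, 1, 4, 26, 17, 26, 37, 33, 33]
Pivot position: 5

After partitioning with pivot 26, the array becomes [7, 1, 4, 26, 17, 26, 37, 33, 33]. The pivot is placed at index 5. All elements to the left of the pivot are <= 26, and all elements to the right are > 26.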